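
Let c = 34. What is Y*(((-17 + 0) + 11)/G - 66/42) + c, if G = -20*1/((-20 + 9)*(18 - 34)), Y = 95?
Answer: 34305/7 ≈ 4900.7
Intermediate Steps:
G = -5/44 (G = -20/((-16*(-11))) = -20/176 = -20*1/176 = -5/44 ≈ -0.11364)
Y*(((-17 + 0) + 11)/G - 66/42) + c = 95*(((-17 + 0) + 11)/(-5/44) - 66/42) + 34 = 95*((-17 + 11)*(-44/5) - 66*1/42) + 34 = 95*(-6*(-44/5) - 11/7) + 34 = 95*(264/5 - 11/7) + 34 = 95*(1793/35) + 34 = 34067/7 + 34 = 34305/7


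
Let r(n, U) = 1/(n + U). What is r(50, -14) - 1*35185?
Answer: -1266659/36 ≈ -35185.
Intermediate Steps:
r(n, U) = 1/(U + n)
r(50, -14) - 1*35185 = 1/(-14 + 50) - 1*35185 = 1/36 - 35185 = -1266659/36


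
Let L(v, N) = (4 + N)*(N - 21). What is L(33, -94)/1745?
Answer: 2070/349 ≈ 5.9312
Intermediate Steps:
L(v, N) = (-21 + N)*(4 + N) (L(v, N) = (4 + N)*(-21 + N) = (-21 + N)*(4 + N))
L(33, -94)/1745 = (-84 + (-94)² - 17*(-94))/1745 = (-84 + 8836 + 1598)*(1/1745) = 10350*(1/1745) = 2070/349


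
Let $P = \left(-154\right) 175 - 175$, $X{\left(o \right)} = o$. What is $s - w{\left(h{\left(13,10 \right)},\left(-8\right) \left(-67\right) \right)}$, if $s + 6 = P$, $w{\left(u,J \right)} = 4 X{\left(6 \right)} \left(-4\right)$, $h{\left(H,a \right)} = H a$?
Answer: $-27035$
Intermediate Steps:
$w{\left(u,J \right)} = -96$ ($w{\left(u,J \right)} = 4 \cdot 6 \left(-4\right) = 24 \left(-4\right) = -96$)
$P = -27125$ ($P = -26950 - 175 = -27125$)
$s = -27131$ ($s = -6 - 27125 = -27131$)
$s - w{\left(h{\left(13,10 \right)},\left(-8\right) \left(-67\right) \right)} = -27131 - -96 = -27131 + 96 = -27035$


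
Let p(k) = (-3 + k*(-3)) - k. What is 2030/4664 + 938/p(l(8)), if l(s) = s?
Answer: -307413/11660 ≈ -26.365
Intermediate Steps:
p(k) = -3 - 4*k (p(k) = (-3 - 3*k) - k = -3 - 4*k)
2030/4664 + 938/p(l(8)) = 2030/4664 + 938/(-3 - 4*8) = 2030*(1/4664) + 938/(-3 - 32) = 1015/2332 + 938/(-35) = 1015/2332 + 938*(-1/35) = 1015/2332 - 134/5 = -307413/11660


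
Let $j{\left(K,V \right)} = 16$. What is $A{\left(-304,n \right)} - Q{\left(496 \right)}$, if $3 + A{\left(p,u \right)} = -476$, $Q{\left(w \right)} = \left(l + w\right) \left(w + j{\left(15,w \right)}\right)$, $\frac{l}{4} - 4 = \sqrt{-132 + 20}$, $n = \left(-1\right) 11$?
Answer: $-262623 - 8192 i \sqrt{7} \approx -2.6262 \cdot 10^{5} - 21674.0 i$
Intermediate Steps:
$n = -11$
$l = 16 + 16 i \sqrt{7}$ ($l = 16 + 4 \sqrt{-132 + 20} = 16 + 4 \sqrt{-112} = 16 + 4 \cdot 4 i \sqrt{7} = 16 + 16 i \sqrt{7} \approx 16.0 + 42.332 i$)
$Q{\left(w \right)} = \left(16 + w\right) \left(16 + w + 16 i \sqrt{7}\right)$ ($Q{\left(w \right)} = \left(\left(16 + 16 i \sqrt{7}\right) + w\right) \left(w + 16\right) = \left(16 + w + 16 i \sqrt{7}\right) \left(16 + w\right) = \left(16 + w\right) \left(16 + w + 16 i \sqrt{7}\right)$)
$A{\left(p,u \right)} = -479$ ($A{\left(p,u \right)} = -3 - 476 = -479$)
$A{\left(-304,n \right)} - Q{\left(496 \right)} = -479 - \left(256 + 496^{2} + 32 \cdot 496 + 256 i \sqrt{7} + 16 i 496 \sqrt{7}\right) = -479 - \left(256 + 246016 + 15872 + 256 i \sqrt{7} + 7936 i \sqrt{7}\right) = -479 - \left(262144 + 8192 i \sqrt{7}\right) = -262623 - 8192 i \sqrt{7}$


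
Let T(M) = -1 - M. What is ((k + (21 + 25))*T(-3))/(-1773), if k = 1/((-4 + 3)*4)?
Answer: -61/1182 ≈ -0.051607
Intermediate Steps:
k = -¼ (k = 1/(-1*4) = 1/(-4) = -¼ ≈ -0.25000)
((k + (21 + 25))*T(-3))/(-1773) = ((-¼ + (21 + 25))*(-1 - 1*(-3)))/(-1773) = ((-¼ + 46)*(-1 + 3))*(-1/1773) = ((183/4)*2)*(-1/1773) = (183/2)*(-1/1773) = -61/1182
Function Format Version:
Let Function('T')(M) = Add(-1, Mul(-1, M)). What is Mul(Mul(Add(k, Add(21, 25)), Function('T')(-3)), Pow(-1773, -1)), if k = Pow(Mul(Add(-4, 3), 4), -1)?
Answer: Rational(-61, 1182) ≈ -0.051607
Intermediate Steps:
k = Rational(-1, 4) (k = Pow(Mul(-1, 4), -1) = Pow(-4, -1) = Rational(-1, 4) ≈ -0.25000)
Mul(Mul(Add(k, Add(21, 25)), Function('T')(-3)), Pow(-1773, -1)) = Mul(Mul(Add(Rational(-1, 4), Add(21, 25)), Add(-1, Mul(-1, -3))), Pow(-1773, -1)) = Mul(Mul(Add(Rational(-1, 4), 46), Add(-1, 3)), Rational(-1, 1773)) = Mul(Mul(Rational(183, 4), 2), Rational(-1, 1773)) = Mul(Rational(183, 2), Rational(-1, 1773)) = Rational(-61, 1182)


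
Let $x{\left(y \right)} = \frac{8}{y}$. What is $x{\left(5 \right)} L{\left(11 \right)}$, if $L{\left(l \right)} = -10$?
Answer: $-16$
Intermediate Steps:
$x{\left(5 \right)} L{\left(11 \right)} = \frac{8}{5} \left(-10\right) = -16$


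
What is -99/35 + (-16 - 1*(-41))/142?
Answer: -13183/4970 ≈ -2.6525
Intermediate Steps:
-99/35 + (-16 - 1*(-41))/142 = -99*1/35 + (-16 + 41)*(1/142) = -99/35 + 25*(1/142) = -99/35 + 25/142 = -13183/4970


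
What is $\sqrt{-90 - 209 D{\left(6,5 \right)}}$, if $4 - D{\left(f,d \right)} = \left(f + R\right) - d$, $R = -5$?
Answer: $i \sqrt{1762} \approx 41.976 i$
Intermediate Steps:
$D{\left(f,d \right)} = 9 + d - f$ ($D{\left(f,d \right)} = 4 - \left(\left(f - 5\right) - d\right) = 4 - \left(\left(-5 + f\right) - d\right) = 4 - \left(-5 + f - d\right) = 4 + \left(5 + d - f\right) = 9 + d - f$)
$\sqrt{-90 - 209 D{\left(6,5 \right)}} = \sqrt{-90 - 209 \left(9 + 5 - 6\right)} = \sqrt{-90 - 1672} = \sqrt{-1762} = i \sqrt{1762}$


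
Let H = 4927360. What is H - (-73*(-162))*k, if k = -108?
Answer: 6204568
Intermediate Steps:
H - (-73*(-162))*k = 4927360 - (-73*(-162))*(-108) = 4927360 - 11826*(-108) = 4927360 - 1*(-1277208) = 4927360 + 1277208 = 6204568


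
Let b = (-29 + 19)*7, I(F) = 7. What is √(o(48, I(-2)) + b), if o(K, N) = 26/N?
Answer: 4*I*√203/7 ≈ 8.1416*I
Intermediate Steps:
b = -70 (b = -10*7 = -70)
√(o(48, I(-2)) + b) = √(26/7 - 70) = √(-464/7) = 4*I*√203/7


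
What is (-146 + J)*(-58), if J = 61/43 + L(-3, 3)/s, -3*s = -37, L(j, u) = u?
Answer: 13319236/1591 ≈ 8371.6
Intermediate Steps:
s = 37/3 (s = -1/3*(-37) = 37/3 ≈ 12.333)
J = 2644/1591 (J = 61/43 + 3/(37/3) = 61*(1/43) + 3*(3/37) = 61/43 + 9/37 = 2644/1591 ≈ 1.6618)
(-146 + J)*(-58) = (-146 + 2644/1591)*(-58) = -229642/1591*(-58) = 13319236/1591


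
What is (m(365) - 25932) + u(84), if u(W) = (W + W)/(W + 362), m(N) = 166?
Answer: -5745734/223 ≈ -25766.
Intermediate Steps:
u(W) = 2*W/(362 + W) (u(W) = (2*W)/(362 + W) = 2*W/(362 + W))
(m(365) - 25932) + u(84) = (166 - 25932) + 2*84/(362 + 84) = -25766 + 2*84/446 = -25766 + 2*84*(1/446) = -25766 + 84/223 = -5745734/223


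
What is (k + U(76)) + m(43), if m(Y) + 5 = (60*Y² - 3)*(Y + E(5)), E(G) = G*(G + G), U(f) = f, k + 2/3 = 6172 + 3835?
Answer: 30981655/3 ≈ 1.0327e+7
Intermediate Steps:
k = 30019/3 (k = -⅔ + (6172 + 3835) = -⅔ + 10007 = 30019/3 ≈ 10006.)
E(G) = 2*G² (E(G) = G*(2*G) = 2*G²)
m(Y) = -5 + (-3 + 60*Y²)*(50 + Y) (m(Y) = -5 + (60*Y² - 3)*(Y + 2*5²) = -5 + (-3 + 60*Y²)*(Y + 2*25) = -5 + (-3 + 60*Y²)*(Y + 50) = -5 + (-3 + 60*Y²)*(50 + Y))
(k + U(76)) + m(43) = (30019/3 + 76) + (-155 - 3*43 + 60*43³ + 3000*43²) = 30247/3 + (-155 - 129 + 60*79507 + 3000*1849) = 30247/3 + (-155 - 129 + 4770420 + 5547000) = 30247/3 + 10317136 = 30981655/3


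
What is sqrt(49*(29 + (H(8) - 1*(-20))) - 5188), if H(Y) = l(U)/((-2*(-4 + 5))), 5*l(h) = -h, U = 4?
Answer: I*sqrt(69185)/5 ≈ 52.606*I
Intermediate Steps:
l(h) = -h/5 (l(h) = (-h)/5 = -h/5)
H(Y) = 2/5 (H(Y) = (-1/5*4)/((-2*(-4 + 5))) = -4/(5*((-2*1))) = -4/5/(-2) = -4/5*(-1/2) = 2/5)
sqrt(49*(29 + (H(8) - 1*(-20))) - 5188) = sqrt(49*(29 + (2/5 - 1*(-20))) - 5188) = sqrt(49*(29 + (2/5 + 20)) - 5188) = sqrt(49*(29 + 102/5) - 5188) = sqrt(49*(247/5) - 5188) = sqrt(12103/5 - 5188) = sqrt(-13837/5) = I*sqrt(69185)/5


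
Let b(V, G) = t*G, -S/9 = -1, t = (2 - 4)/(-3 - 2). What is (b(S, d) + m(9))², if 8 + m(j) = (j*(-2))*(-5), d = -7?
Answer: 156816/25 ≈ 6272.6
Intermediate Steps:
t = ⅖ (t = -2/(-5) = -2*(-⅕) = ⅖ ≈ 0.40000)
S = 9 (S = -9*(-1) = 9)
b(V, G) = 2*G/5
m(j) = -8 + 10*j (m(j) = -8 + (j*(-2))*(-5) = -8 - 2*j*(-5) = -8 + 10*j)
(b(S, d) + m(9))² = ((⅖)*(-7) + (-8 + 10*9))² = (-14/5 + (-8 + 90))² = (-14/5 + 82)² = (396/5)² = 156816/25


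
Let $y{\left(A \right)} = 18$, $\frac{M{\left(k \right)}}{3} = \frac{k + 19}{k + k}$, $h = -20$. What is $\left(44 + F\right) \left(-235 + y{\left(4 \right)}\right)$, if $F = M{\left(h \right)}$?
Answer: $- \frac{382571}{40} \approx -9564.3$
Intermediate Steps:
$M{\left(k \right)} = \frac{3 \left(19 + k\right)}{2 k}$ ($M{\left(k \right)} = 3 \frac{k + 19}{k + k} = 3 \frac{19 + k}{2 k} = \frac{3 \left(19 + k\right)}{2 k}$)
$F = \frac{3}{40}$ ($F = \frac{3 \left(19 - 20\right)}{2 \left(-20\right)} = \frac{3}{2} \left(- \frac{1}{20}\right) \left(-1\right) = \frac{3}{40} \approx 0.075$)
$\left(44 + F\right) \left(-235 + y{\left(4 \right)}\right) = \left(44 + \frac{3}{40}\right) \left(-235 + 18\right) = \frac{1763}{40} \left(-217\right) = - \frac{382571}{40}$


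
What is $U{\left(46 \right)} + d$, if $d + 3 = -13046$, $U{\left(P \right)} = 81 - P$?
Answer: $-13014$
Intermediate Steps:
$d = -13049$ ($d = -3 - 13046 = -13049$)
$U{\left(46 \right)} + d = \left(81 - 46\right) - 13049 = 35 - 13049 = -13014$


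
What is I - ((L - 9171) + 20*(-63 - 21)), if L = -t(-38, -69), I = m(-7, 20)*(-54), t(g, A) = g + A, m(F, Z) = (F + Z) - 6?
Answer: 10366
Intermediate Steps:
m(F, Z) = -6 + F + Z
t(g, A) = A + g
I = -378 (I = (-6 - 7 + 20)*(-54) = 7*(-54) = -378)
L = 107 (L = -(-69 - 38) = -1*(-107) = 107)
I - ((L - 9171) + 20*(-63 - 21)) = -378 - ((107 - 9171) + 20*(-63 - 21)) = -378 - (-9064 + 20*(-84)) = -378 - (-9064 - 1680) = -378 - 1*(-10744) = -378 + 10744 = 10366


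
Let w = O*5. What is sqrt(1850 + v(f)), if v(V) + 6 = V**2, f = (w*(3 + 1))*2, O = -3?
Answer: 2*sqrt(4061) ≈ 127.45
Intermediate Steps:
w = -15 (w = -3*5 = -15)
f = -120 (f = -15*(3 + 1)*2 = -15*4*2 = -60*2 = -120)
v(V) = -6 + V**2
sqrt(1850 + v(f)) = sqrt(1850 + (-6 + (-120)**2)) = sqrt(1850 + (-6 + 14400)) = sqrt(1850 + 14394) = sqrt(16244) = 2*sqrt(4061)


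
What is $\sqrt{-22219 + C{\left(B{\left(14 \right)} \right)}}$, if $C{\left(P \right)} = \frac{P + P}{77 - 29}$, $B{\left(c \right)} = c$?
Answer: $\frac{i \sqrt{799863}}{6} \approx 149.06 i$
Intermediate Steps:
$C{\left(P \right)} = \frac{P}{24}$ ($C{\left(P \right)} = \frac{2 P}{48} = 2 P \frac{1}{48} = \frac{P}{24}$)
$\sqrt{-22219 + C{\left(B{\left(14 \right)} \right)}} = \sqrt{-22219 + \frac{1}{24} \cdot 14} = \sqrt{-22219 + \frac{7}{12}} = \sqrt{- \frac{266621}{12}} = \frac{i \sqrt{799863}}{6}$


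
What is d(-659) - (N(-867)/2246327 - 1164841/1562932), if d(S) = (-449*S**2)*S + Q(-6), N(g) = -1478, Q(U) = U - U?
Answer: 451144477130448156931947/3510856350764 ≈ 1.2850e+11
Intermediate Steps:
Q(U) = 0
d(S) = -449*S**3 (d(S) = (-449*S**2)*S + 0 = -449*S**3 + 0 = -449*S**3)
d(-659) - (N(-867)/2246327 - 1164841/1562932) = -449*(-659)**3 - (-1478/2246327 - 1164841/1562932) = -449*(-286191179) - (-1478*1/2246327 - 1164841*1/1562932) = 128499839371 - (-1478/2246327 - 1164841/1562932) = 128499839371 - 1*(-2618923802503/3510856350764) = 128499839371 + 2618923802503/3510856350764 = 451144477130448156931947/3510856350764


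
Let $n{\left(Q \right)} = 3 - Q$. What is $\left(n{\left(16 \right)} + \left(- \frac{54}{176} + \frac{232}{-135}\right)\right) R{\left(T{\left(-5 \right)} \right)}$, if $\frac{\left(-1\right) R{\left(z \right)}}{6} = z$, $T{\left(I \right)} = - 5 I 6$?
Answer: $\frac{892505}{66} \approx 13523.0$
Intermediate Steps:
$T{\left(I \right)} = - 30 I$
$R{\left(z \right)} = - 6 z$
$\left(n{\left(16 \right)} + \left(- \frac{54}{176} + \frac{232}{-135}\right)\right) R{\left(T{\left(-5 \right)} \right)} = \left(\left(3 - 16\right) + \left(- \frac{54}{176} + \frac{232}{-135}\right)\right) \left(- 6 \left(\left(-30\right) \left(-5\right)\right)\right) = \left(\left(3 - 16\right) + \left(\left(-54\right) \frac{1}{176} + 232 \left(- \frac{1}{135}\right)\right)\right) \left(\left(-6\right) 150\right) = \left(-13 - \frac{24061}{11880}\right) \left(-900\right) = \left(- \frac{178501}{11880}\right) \left(-900\right) = \frac{892505}{66}$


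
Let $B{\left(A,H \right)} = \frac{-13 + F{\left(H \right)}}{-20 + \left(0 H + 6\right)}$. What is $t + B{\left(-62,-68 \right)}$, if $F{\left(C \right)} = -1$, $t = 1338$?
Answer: $1339$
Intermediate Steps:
$B{\left(A,H \right)} = 1$ ($B{\left(A,H \right)} = \frac{-13 - 1}{-20 + \left(0 H + 6\right)} = - \frac{14}{-20 + \left(0 + 6\right)} = - \frac{14}{-20 + 6} = - \frac{14}{-14} = \left(-14\right) \left(- \frac{1}{14}\right) = 1$)
$t + B{\left(-62,-68 \right)} = 1338 + 1 = 1339$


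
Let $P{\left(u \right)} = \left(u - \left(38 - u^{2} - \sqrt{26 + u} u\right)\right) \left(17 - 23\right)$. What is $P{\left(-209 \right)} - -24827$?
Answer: $-235777 + 1254 i \sqrt{183} \approx -2.3578 \cdot 10^{5} + 16964.0 i$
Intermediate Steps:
$P{\left(u \right)} = 228 - 6 u - 6 u^{2} - 6 u \sqrt{26 + u}$ ($P{\left(u \right)} = \left(u - \left(38 - u^{2} - u \sqrt{26 + u}\right)\right) \left(-6\right) = \left(u + \left(-38 + u^{2} + u \sqrt{26 + u}\right)\right) \left(-6\right) = \left(-38 + u + u^{2} + u \sqrt{26 + u}\right) \left(-6\right) = 228 - 6 u - 6 u^{2} - 6 u \sqrt{26 + u}$)
$P{\left(-209 \right)} - -24827 = \left(228 - -1254 - 6 \left(-209\right)^{2} - - 1254 \sqrt{26 - 209}\right) - -24827 = \left(228 + 1254 - 262086 - - 1254 \sqrt{-183}\right) + 24827 = \left(228 + 1254 - 262086 - - 1254 i \sqrt{183}\right) + 24827 = \left(228 + 1254 - 262086 + 1254 i \sqrt{183}\right) + 24827 = \left(-260604 + 1254 i \sqrt{183}\right) + 24827 = -235777 + 1254 i \sqrt{183}$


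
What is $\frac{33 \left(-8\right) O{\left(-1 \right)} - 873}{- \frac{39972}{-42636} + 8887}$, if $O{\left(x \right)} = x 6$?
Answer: $\frac{2526183}{31578842} \approx 0.079996$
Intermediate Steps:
$O{\left(x \right)} = 6 x$
$\frac{33 \left(-8\right) O{\left(-1 \right)} - 873}{- \frac{39972}{-42636} + 8887} = \frac{33 \left(-8\right) 6 \left(-1\right) - 873}{- \frac{39972}{-42636} + 8887} = \frac{\left(-264\right) \left(-6\right) - 873}{\left(-39972\right) \left(- \frac{1}{42636}\right) + 8887} = \frac{1584 - 873}{\frac{3331}{3553} + 8887} = \frac{711}{\frac{31578842}{3553}} = 711 \cdot \frac{3553}{31578842} = \frac{2526183}{31578842}$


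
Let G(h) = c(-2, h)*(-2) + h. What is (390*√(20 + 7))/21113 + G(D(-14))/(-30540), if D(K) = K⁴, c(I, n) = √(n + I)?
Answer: -9604/7635 + √38414/15270 + 1170*√3/21113 ≈ -1.1491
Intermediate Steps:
c(I, n) = √(I + n)
G(h) = h - 2*√(-2 + h) (G(h) = √(-2 + h)*(-2) + h = -2*√(-2 + h) + h = h - 2*√(-2 + h))
(390*√(20 + 7))/21113 + G(D(-14))/(-30540) = (390*√(20 + 7))/21113 + ((-14)⁴ - 2*√(-2 + (-14)⁴))/(-30540) = (390*√27)*(1/21113) + (38416 - 2*√(-2 + 38416))*(-1/30540) = (390*(3*√3))*(1/21113) + (38416 - 2*√38414)*(-1/30540) = (1170*√3)*(1/21113) + (-9604/7635 + √38414/15270) = 1170*√3/21113 + (-9604/7635 + √38414/15270) = -9604/7635 + √38414/15270 + 1170*√3/21113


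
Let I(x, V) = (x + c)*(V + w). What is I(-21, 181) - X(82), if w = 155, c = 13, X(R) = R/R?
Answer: -2689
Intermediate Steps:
X(R) = 1
I(x, V) = (13 + x)*(155 + V) (I(x, V) = (x + 13)*(V + 155) = (13 + x)*(155 + V))
I(-21, 181) - X(82) = (2015 + 13*181 + 155*(-21) + 181*(-21)) - 1*1 = (2015 + 2353 - 3255 - 3801) - 1 = -2688 - 1 = -2689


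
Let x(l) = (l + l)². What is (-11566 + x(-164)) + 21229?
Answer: 117247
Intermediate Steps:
x(l) = 4*l² (x(l) = (2*l)² = 4*l²)
(-11566 + x(-164)) + 21229 = (-11566 + 4*(-164)²) + 21229 = (-11566 + 4*26896) + 21229 = (-11566 + 107584) + 21229 = 96018 + 21229 = 117247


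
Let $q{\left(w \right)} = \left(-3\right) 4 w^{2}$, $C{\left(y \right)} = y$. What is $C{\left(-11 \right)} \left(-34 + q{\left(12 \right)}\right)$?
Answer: $19382$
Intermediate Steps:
$q{\left(w \right)} = - 12 w^{2}$
$C{\left(-11 \right)} \left(-34 + q{\left(12 \right)}\right) = - 11 \left(-34 - 12 \cdot 12^{2}\right) = - 11 \left(-34 - 1728\right) = \left(-11\right) \left(-1762\right) = 19382$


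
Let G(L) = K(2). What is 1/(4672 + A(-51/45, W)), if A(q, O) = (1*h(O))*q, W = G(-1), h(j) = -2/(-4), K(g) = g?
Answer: 30/140143 ≈ 0.00021407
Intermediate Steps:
h(j) = 1/2 (h(j) = -2*(-1/4) = 1/2)
G(L) = 2
W = 2
A(q, O) = q/2 (A(q, O) = (1*(1/2))*q = q/2)
1/(4672 + A(-51/45, W)) = 1/(4672 + (-51/45)/2) = 1/(4672 + (-51*1/45)/2) = 1/(4672 + (1/2)*(-17/15)) = 1/(4672 - 17/30) = 1/(140143/30) = 30/140143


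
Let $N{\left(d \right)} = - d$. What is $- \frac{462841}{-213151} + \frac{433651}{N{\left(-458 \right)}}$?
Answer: $\frac{92645125479}{97623158} \approx 949.01$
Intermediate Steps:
$- \frac{462841}{-213151} + \frac{433651}{N{\left(-458 \right)}} = - \frac{462841}{-213151} + \frac{433651}{\left(-1\right) \left(-458\right)} = \left(-462841\right) \left(- \frac{1}{213151}\right) + \frac{433651}{458} = \frac{462841}{213151} + 433651 \cdot \frac{1}{458} = \frac{462841}{213151} + \frac{433651}{458} = \frac{92645125479}{97623158}$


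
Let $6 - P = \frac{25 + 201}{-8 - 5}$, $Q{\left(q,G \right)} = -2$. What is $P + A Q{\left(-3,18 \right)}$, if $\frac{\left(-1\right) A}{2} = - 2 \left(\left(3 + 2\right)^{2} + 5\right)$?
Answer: $- \frac{2816}{13} \approx -216.62$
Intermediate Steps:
$P = \frac{304}{13}$ ($P = 6 - \frac{25 + 201}{-8 - 5} = 6 - \frac{226}{-13} = 6 - 226 \left(- \frac{1}{13}\right) = 6 - - \frac{226}{13} = 6 + \frac{226}{13} = \frac{304}{13} \approx 23.385$)
$A = 120$ ($A = - 2 \left(- 2 \left(\left(3 + 2\right)^{2} + 5\right)\right) = - 2 \left(- 2 \left(5^{2} + 5\right)\right) = - 2 \left(- 2 \left(25 + 5\right)\right) = - 2 \left(\left(-2\right) 30\right) = \left(-2\right) \left(-60\right) = 120$)
$P + A Q{\left(-3,18 \right)} = \frac{304}{13} + 120 \left(-2\right) = \frac{304}{13} - 240 = - \frac{2816}{13}$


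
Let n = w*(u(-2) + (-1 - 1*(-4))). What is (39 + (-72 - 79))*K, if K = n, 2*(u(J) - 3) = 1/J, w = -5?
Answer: 3220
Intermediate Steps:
u(J) = 3 + 1/(2*J) (u(J) = 3 + (1/J)/2 = 3 + 1/(2*J))
n = -115/4 (n = -5*((3 + (½)/(-2)) + (-1 - 1*(-4))) = -5*((3 + (½)*(-½)) + (-1 + 4)) = -5*((3 - ¼) + 3) = -5*(11/4 + 3) = -5*23/4 = -115/4 ≈ -28.750)
K = -115/4 ≈ -28.750
(39 + (-72 - 79))*K = (39 + (-72 - 79))*(-115/4) = (39 - 151)*(-115/4) = -112*(-115/4) = 3220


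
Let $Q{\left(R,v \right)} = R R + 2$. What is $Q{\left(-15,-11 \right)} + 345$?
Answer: $572$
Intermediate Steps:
$Q{\left(R,v \right)} = 2 + R^{2}$ ($Q{\left(R,v \right)} = R^{2} + 2 = 2 + R^{2}$)
$Q{\left(-15,-11 \right)} + 345 = \left(2 + \left(-15\right)^{2}\right) + 345 = \left(2 + 225\right) + 345 = 227 + 345 = 572$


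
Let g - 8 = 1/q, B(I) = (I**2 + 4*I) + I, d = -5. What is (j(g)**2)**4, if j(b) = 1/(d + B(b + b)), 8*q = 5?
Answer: 152587890625/303992309758648239077580032898721 ≈ 5.0195e-22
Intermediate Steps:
q = 5/8 (q = (1/8)*5 = 5/8 ≈ 0.62500)
B(I) = I**2 + 5*I
g = 48/5 (g = 8 + 1/(5/8) = 8 + 8/5 = 48/5 ≈ 9.6000)
j(b) = 1/(-5 + 2*b*(5 + 2*b)) (j(b) = 1/(-5 + (b + b)*(5 + (b + b))) = 1/(-5 + (2*b)*(5 + 2*b)) = 1/(-5 + 2*b*(5 + 2*b)))
(j(g)**2)**4 = ((1/(-5 + 2*(48/5)*(5 + 2*(48/5))))**2)**4 = ((1/(-5 + 2*(48/5)*(5 + 96/5)))**2)**4 = ((1/(-5 + 2*(48/5)*(121/5)))**2)**4 = ((1/(-5 + 11616/25))**2)**4 = ((1/(11491/25))**2)**4 = ((25/11491)**2)**4 = (625/132043081)**4 = 152587890625/303992309758648239077580032898721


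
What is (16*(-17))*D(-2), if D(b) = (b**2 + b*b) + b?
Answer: -1632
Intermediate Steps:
D(b) = b + 2*b**2 (D(b) = (b**2 + b**2) + b = 2*b**2 + b = b + 2*b**2)
(16*(-17))*D(-2) = (16*(-17))*(-2*(1 + 2*(-2))) = -(-544)*(1 - 4) = -(-544)*(-3) = -272*6 = -1632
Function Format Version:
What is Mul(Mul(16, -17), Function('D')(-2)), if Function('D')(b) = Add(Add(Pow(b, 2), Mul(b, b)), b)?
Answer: -1632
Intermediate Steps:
Function('D')(b) = Add(b, Mul(2, Pow(b, 2))) (Function('D')(b) = Add(Add(Pow(b, 2), Pow(b, 2)), b) = Add(Mul(2, Pow(b, 2)), b) = Add(b, Mul(2, Pow(b, 2))))
Mul(Mul(16, -17), Function('D')(-2)) = Mul(Mul(16, -17), Mul(-2, Add(1, Mul(2, -2)))) = Mul(-272, Mul(-2, Add(1, -4))) = Mul(-272, Mul(-2, -3)) = Mul(-272, 6) = -1632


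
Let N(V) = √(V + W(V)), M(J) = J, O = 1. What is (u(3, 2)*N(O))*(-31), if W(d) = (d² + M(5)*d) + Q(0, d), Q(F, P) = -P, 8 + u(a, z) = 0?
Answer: 248*√6 ≈ 607.47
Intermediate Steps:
u(a, z) = -8 (u(a, z) = -8 + 0 = -8)
W(d) = d² + 4*d (W(d) = (d² + 5*d) - d = d² + 4*d)
N(V) = √(V + V*(4 + V))
(u(3, 2)*N(O))*(-31) = -8*√(5 + 1)*(-31) = -8*√6*(-31) = 248*√6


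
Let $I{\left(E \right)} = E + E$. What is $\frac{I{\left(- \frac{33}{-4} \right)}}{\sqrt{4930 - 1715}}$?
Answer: $\frac{33 \sqrt{3215}}{6430} \approx 0.291$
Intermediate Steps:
$I{\left(E \right)} = 2 E$
$\frac{I{\left(- \frac{33}{-4} \right)}}{\sqrt{4930 - 1715}} = \frac{2 \left(- \frac{33}{-4}\right)}{\sqrt{4930 - 1715}} = \frac{2 \left(\left(-33\right) \left(- \frac{1}{4}\right)\right)}{\sqrt{3215}} = 2 \cdot \frac{33}{4} \frac{\sqrt{3215}}{3215} = \frac{33 \frac{\sqrt{3215}}{3215}}{2} = \frac{33 \sqrt{3215}}{6430}$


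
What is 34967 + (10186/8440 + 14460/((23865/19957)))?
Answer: 315963912863/6714020 ≈ 47060.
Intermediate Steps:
34967 + (10186/8440 + 14460/((23865/19957))) = 34967 + (10186*(1/8440) + 14460/((23865*(1/19957)))) = 34967 + (5093/4220 + 14460/(23865/19957)) = 34967 + (5093/4220 + 14460*(19957/23865)) = 34967 + (5093/4220 + 19238548/1591) = 34967 + 81194775523/6714020 = 315963912863/6714020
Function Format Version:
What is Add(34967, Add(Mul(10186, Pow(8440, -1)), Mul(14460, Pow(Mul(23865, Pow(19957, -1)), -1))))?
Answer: Rational(315963912863, 6714020) ≈ 47060.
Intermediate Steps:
Add(34967, Add(Mul(10186, Pow(8440, -1)), Mul(14460, Pow(Mul(23865, Pow(19957, -1)), -1)))) = Add(34967, Add(Mul(10186, Rational(1, 8440)), Mul(14460, Pow(Mul(23865, Rational(1, 19957)), -1)))) = Add(34967, Add(Rational(5093, 4220), Mul(14460, Pow(Rational(23865, 19957), -1)))) = Add(34967, Add(Rational(5093, 4220), Mul(14460, Rational(19957, 23865)))) = Add(34967, Add(Rational(5093, 4220), Rational(19238548, 1591))) = Add(34967, Rational(81194775523, 6714020)) = Rational(315963912863, 6714020)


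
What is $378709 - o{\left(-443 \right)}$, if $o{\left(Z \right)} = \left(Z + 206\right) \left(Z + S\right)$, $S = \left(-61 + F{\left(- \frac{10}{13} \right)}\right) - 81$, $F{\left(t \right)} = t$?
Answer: $\frac{3118462}{13} \approx 2.3988 \cdot 10^{5}$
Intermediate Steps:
$S = - \frac{1856}{13}$ ($S = \left(-61 - \frac{10}{13}\right) - 81 = - \frac{803}{13} - 81 = - \frac{1856}{13} \approx -142.77$)
$o{\left(Z \right)} = \left(206 + Z\right) \left(- \frac{1856}{13} + Z\right)$ ($o{\left(Z \right)} = \left(Z + 206\right) \left(Z - \frac{1856}{13}\right) = \left(206 + Z\right) \left(- \frac{1856}{13} + Z\right)$)
$378709 - o{\left(-443 \right)} = 378709 - \left(- \frac{382336}{13} + \left(-443\right)^{2} + \frac{822}{13} \left(-443\right)\right) = 378709 - \left(- \frac{382336}{13} + 196249 - \frac{364146}{13}\right) = 378709 - \frac{1804755}{13} = \frac{3118462}{13}$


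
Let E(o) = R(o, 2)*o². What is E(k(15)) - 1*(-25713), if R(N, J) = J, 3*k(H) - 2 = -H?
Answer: 231755/9 ≈ 25751.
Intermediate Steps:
k(H) = ⅔ - H/3 (k(H) = ⅔ + (-H)/3 = ⅔ - H/3)
E(o) = 2*o²
E(k(15)) - 1*(-25713) = 2*(⅔ - ⅓*15)² - 1*(-25713) = 2*(⅔ - 5)² + 25713 = 2*(-13/3)² + 25713 = 2*(169/9) + 25713 = 338/9 + 25713 = 231755/9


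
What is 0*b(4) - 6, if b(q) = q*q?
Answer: -6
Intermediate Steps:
b(q) = q**2
0*b(4) - 6 = 0*4**2 - 6 = 0*16 - 6 = 0 - 6 = -6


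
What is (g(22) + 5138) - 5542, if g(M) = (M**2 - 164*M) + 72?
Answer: -3456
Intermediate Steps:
g(M) = 72 + M**2 - 164*M
(g(22) + 5138) - 5542 = ((72 + 22**2 - 164*22) + 5138) - 5542 = ((72 + 484 - 3608) + 5138) - 5542 = (-3052 + 5138) - 5542 = 2086 - 5542 = -3456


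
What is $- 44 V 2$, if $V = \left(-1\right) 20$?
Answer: $1760$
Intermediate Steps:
$V = -20$
$- 44 V 2 = \left(-44\right) \left(-20\right) 2 = 880 \cdot 2 = 1760$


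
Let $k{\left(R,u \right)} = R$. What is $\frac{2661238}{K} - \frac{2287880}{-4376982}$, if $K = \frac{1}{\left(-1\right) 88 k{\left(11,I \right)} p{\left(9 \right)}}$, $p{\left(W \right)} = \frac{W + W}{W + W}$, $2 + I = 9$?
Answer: $- \frac{5637724357534604}{2188491} \approx -2.5761 \cdot 10^{9}$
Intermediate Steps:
$I = 7$ ($I = -2 + 9 = 7$)
$p{\left(W \right)} = 1$ ($p{\left(W \right)} = \frac{2 W}{2 W} = 2 W \frac{1}{2 W} = 1$)
$K = - \frac{1}{968}$ ($K = \frac{1}{\left(-1\right) 88 \cdot 11 \cdot 1} = \frac{1}{\left(-88\right) 11 \cdot 1} = \frac{1}{\left(-968\right) 1} = \frac{1}{-968} = - \frac{1}{968} \approx -0.0010331$)
$\frac{2661238}{K} - \frac{2287880}{-4376982} = \frac{2661238}{- \frac{1}{968}} - \frac{2287880}{-4376982} = 2661238 \left(-968\right) - - \frac{1143940}{2188491} = -2576078384 + \frac{1143940}{2188491} = - \frac{5637724357534604}{2188491}$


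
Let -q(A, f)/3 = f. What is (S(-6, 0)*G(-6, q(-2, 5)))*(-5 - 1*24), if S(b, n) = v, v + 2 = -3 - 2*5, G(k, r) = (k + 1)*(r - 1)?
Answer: 34800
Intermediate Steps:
q(A, f) = -3*f
G(k, r) = (1 + k)*(-1 + r)
v = -15 (v = -2 + (-3 - 2*5) = -2 + (-3 - 10) = -2 - 13 = -15)
S(b, n) = -15
(S(-6, 0)*G(-6, q(-2, 5)))*(-5 - 1*24) = (-15*(-1 - 3*5 - 1*(-6) - (-18)*5))*(-5 - 1*24) = (-15*(-1 - 15 + 6 - 6*(-15)))*(-5 - 24) = -15*(-1 - 15 + 6 + 90)*(-29) = -15*80*(-29) = -1200*(-29) = 34800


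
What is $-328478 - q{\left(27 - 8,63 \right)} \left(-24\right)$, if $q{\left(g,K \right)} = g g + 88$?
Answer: $-317702$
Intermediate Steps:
$q{\left(g,K \right)} = 88 + g^{2}$ ($q{\left(g,K \right)} = g^{2} + 88 = 88 + g^{2}$)
$-328478 - q{\left(27 - 8,63 \right)} \left(-24\right) = -328478 - \left(88 + \left(27 - 8\right)^{2}\right) \left(-24\right) = -328478 - \left(88 + 19^{2}\right) \left(-24\right) = -328478 - \left(88 + 361\right) \left(-24\right) = -328478 - 449 \left(-24\right) = -328478 - -10776 = -328478 + 10776 = -317702$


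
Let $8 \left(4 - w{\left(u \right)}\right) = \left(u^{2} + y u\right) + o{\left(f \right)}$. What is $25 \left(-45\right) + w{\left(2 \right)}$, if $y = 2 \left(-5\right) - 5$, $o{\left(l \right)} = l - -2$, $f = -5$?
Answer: $- \frac{8939}{8} \approx -1117.4$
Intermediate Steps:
$o{\left(l \right)} = 2 + l$ ($o{\left(l \right)} = l + 2 = 2 + l$)
$y = -15$ ($y = -10 - 5 = -15$)
$w{\left(u \right)} = \frac{35}{8} - \frac{u^{2}}{8} + \frac{15 u}{8}$ ($w{\left(u \right)} = 4 - \frac{\left(u^{2} - 15 u\right) + \left(2 - 5\right)}{8} = 4 - \frac{\left(u^{2} - 15 u\right) - 3}{8} = 4 - \frac{-3 + u^{2} - 15 u}{8} = 4 + \left(\frac{3}{8} - \frac{u^{2}}{8} + \frac{15 u}{8}\right) = \frac{35}{8} - \frac{u^{2}}{8} + \frac{15 u}{8}$)
$25 \left(-45\right) + w{\left(2 \right)} = 25 \left(-45\right) + \left(\frac{35}{8} - \frac{2^{2}}{8} + \frac{15}{8} \cdot 2\right) = -1125 + \left(\frac{35}{8} - \frac{1}{2} + \frac{15}{4}\right) = -1125 + \frac{61}{8} = - \frac{8939}{8}$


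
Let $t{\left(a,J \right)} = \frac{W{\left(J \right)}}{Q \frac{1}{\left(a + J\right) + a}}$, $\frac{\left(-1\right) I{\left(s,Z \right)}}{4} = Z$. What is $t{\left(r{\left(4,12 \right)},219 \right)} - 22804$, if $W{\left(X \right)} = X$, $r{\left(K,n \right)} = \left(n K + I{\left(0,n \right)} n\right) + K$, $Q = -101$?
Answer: $- \frac{2121653}{101} \approx -21006.0$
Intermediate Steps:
$I{\left(s,Z \right)} = - 4 Z$
$r{\left(K,n \right)} = K - 4 n^{2} + K n$ ($r{\left(K,n \right)} = \left(n K + - 4 n n\right) + K = \left(K n - 4 n^{2}\right) + K = \left(- 4 n^{2} + K n\right) + K = K - 4 n^{2} + K n$)
$t{\left(a,J \right)} = J \left(- \frac{2 a}{101} - \frac{J}{101}\right)$ ($t{\left(a,J \right)} = \frac{J}{\left(-101\right) \frac{1}{\left(a + J\right) + a}} = \frac{J}{\left(-101\right) \frac{1}{\left(J + a\right) + a}} = \frac{J}{\left(-101\right) \frac{1}{J + 2 a}} = J \left(- \frac{2 a}{101} - \frac{J}{101}\right)$)
$t{\left(r{\left(4,12 \right)},219 \right)} - 22804 = \left(- \frac{1}{101}\right) 219 \left(219 + 2 \left(4 - 4 \cdot 12^{2} + 4 \cdot 12\right)\right) - 22804 = \left(- \frac{1}{101}\right) 219 \left(219 + 2 \left(4 - 576 + 48\right)\right) - 22804 = \left(- \frac{1}{101}\right) 219 \left(219 + 2 \left(-524\right)\right) - 22804 = \left(- \frac{1}{101}\right) 219 \left(219 - 1048\right) - 22804 = \left(- \frac{1}{101}\right) 219 \left(-829\right) - 22804 = \frac{181551}{101} - 22804 = - \frac{2121653}{101}$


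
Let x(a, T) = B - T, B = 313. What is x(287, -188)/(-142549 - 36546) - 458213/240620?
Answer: -16436841571/8618767780 ≈ -1.9071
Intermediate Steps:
x(a, T) = 313 - T
x(287, -188)/(-142549 - 36546) - 458213/240620 = (313 - 1*(-188))/(-142549 - 36546) - 458213/240620 = (313 + 188)/(-179095) - 458213*1/240620 = 501*(-1/179095) - 458213/240620 = -501/179095 - 458213/240620 = -16436841571/8618767780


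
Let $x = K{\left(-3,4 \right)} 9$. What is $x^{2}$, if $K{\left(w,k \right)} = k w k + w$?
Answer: $210681$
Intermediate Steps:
$K{\left(w,k \right)} = w + w k^{2}$ ($K{\left(w,k \right)} = w k^{2} + w = w + w k^{2}$)
$x = -459$ ($x = - 3 \left(1 + 4^{2}\right) 9 = - 3 \left(1 + 16\right) 9 = \left(-3\right) 17 \cdot 9 = \left(-51\right) 9 = -459$)
$x^{2} = \left(-459\right)^{2} = 210681$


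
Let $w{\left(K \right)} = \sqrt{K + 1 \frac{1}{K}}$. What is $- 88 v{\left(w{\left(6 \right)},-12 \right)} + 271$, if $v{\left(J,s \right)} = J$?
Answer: $271 - \frac{44 \sqrt{222}}{3} \approx 52.472$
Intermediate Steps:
$w{\left(K \right)} = \sqrt{K + \frac{1}{K}}$
$- 88 v{\left(w{\left(6 \right)},-12 \right)} + 271 = - 88 \sqrt{6 + \frac{1}{6}} + 271 = - 88 \sqrt{\frac{37}{6}} + 271 = - 88 \frac{\sqrt{222}}{6} + 271 = - \frac{44 \sqrt{222}}{3} + 271 = 271 - \frac{44 \sqrt{222}}{3}$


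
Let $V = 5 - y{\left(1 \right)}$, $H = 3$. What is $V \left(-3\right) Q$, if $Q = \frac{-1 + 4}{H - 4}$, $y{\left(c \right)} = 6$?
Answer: $-9$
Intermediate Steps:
$V = -1$ ($V = 5 - 6 = -1$)
$Q = -3$ ($Q = \frac{-1 + 4}{3 - 4} = \frac{3}{-1} = 3 \left(-1\right) = -3$)
$V \left(-3\right) Q = \left(-1\right) \left(-3\right) \left(-3\right) = 3 \left(-3\right) = -9$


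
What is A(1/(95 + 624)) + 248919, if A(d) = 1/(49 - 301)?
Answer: 62727587/252 ≈ 2.4892e+5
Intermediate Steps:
A(d) = -1/252 (A(d) = 1/(-252) = -1/252)
A(1/(95 + 624)) + 248919 = -1/252 + 248919 = 62727587/252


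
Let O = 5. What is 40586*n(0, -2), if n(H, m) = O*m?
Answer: -405860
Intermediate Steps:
n(H, m) = 5*m
40586*n(0, -2) = 40586*(5*(-2)) = 40586*(-10) = -405860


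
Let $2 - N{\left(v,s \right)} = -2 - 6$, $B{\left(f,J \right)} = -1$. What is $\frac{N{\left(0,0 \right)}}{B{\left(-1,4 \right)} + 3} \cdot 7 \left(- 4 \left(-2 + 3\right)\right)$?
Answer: $-140$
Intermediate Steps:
$N{\left(v,s \right)} = 10$ ($N{\left(v,s \right)} = 2 - \left(-2 - 6\right) = 2 - -8 = 2 + 8 = 10$)
$\frac{N{\left(0,0 \right)}}{B{\left(-1,4 \right)} + 3} \cdot 7 \left(- 4 \left(-2 + 3\right)\right) = \frac{10}{-1 + 3} \cdot 7 \left(- 4 \left(-2 + 3\right)\right) = \frac{10}{2} \cdot 7 \left(\left(-4\right) 1\right) = 10 \cdot \frac{1}{2} \cdot 7 \left(-4\right) = 5 \cdot 7 \left(-4\right) = 35 \left(-4\right) = -140$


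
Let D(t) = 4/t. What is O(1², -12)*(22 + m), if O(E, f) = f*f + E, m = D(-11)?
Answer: 34510/11 ≈ 3137.3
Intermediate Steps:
m = -4/11 (m = 4/(-11) = 4*(-1/11) = -4/11 ≈ -0.36364)
O(E, f) = E + f² (O(E, f) = f² + E = E + f²)
O(1², -12)*(22 + m) = (1² + (-12)²)*(22 - 4/11) = (1 + 144)*(238/11) = 145*(238/11) = 34510/11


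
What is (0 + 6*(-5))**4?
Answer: 810000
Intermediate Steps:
(0 + 6*(-5))**4 = (0 - 30)**4 = (-30)**4 = 810000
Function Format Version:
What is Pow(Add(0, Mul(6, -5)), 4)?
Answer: 810000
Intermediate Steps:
Pow(Add(0, Mul(6, -5)), 4) = Pow(Add(0, -30), 4) = Pow(-30, 4) = 810000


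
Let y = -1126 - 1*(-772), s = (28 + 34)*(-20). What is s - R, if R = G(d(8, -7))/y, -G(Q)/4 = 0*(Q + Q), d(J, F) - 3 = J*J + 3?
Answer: -1240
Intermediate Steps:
d(J, F) = 6 + J**2 (d(J, F) = 3 + (J*J + 3) = 3 + (J**2 + 3) = 3 + (3 + J**2) = 6 + J**2)
s = -1240 (s = 62*(-20) = -1240)
G(Q) = 0 (G(Q) = -0*(Q + Q) = -0*2*Q = -4*0 = 0)
y = -354 (y = -1126 + 772 = -354)
R = 0 (R = 0/(-354) = 0*(-1/354) = 0)
s - R = -1240 - 1*0 = -1240 + 0 = -1240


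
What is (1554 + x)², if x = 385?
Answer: 3759721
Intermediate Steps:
(1554 + x)² = (1554 + 385)² = 1939² = 3759721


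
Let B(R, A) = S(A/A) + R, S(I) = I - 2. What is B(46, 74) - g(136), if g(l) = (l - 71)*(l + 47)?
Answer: -11850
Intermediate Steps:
S(I) = -2 + I
B(R, A) = -1 + R (B(R, A) = (-2 + A/A) + R = (-2 + 1) + R = -1 + R)
g(l) = (-71 + l)*(47 + l)
B(46, 74) - g(136) = (-1 + 46) - (-3337 + 136² - 24*136) = 45 - (-3337 + 18496 - 3264) = 45 - 1*11895 = 45 - 11895 = -11850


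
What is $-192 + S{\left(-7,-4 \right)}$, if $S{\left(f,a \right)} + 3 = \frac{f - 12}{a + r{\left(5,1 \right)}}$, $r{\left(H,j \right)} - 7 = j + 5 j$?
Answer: $- \frac{1774}{9} \approx -197.11$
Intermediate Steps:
$r{\left(H,j \right)} = 7 + 6 j$ ($r{\left(H,j \right)} = 7 + \left(j + 5 j\right) = 7 + 6 j$)
$S{\left(f,a \right)} = -3 + \frac{-12 + f}{13 + a}$ ($S{\left(f,a \right)} = -3 + \frac{f - 12}{a + \left(7 + 6 \cdot 1\right)} = -3 + \frac{-12 + f}{a + \left(7 + 6\right)} = -3 + \frac{-12 + f}{a + 13} = -3 + \frac{-12 + f}{13 + a}$)
$-192 + S{\left(-7,-4 \right)} = -192 + \frac{-51 - 7 - -12}{13 - 4} = -192 + \frac{-51 - 7 + 12}{9} = -192 + \frac{1}{9} \left(-46\right) = -192 - \frac{46}{9} = - \frac{1774}{9}$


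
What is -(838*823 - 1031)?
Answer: -688643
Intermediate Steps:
-(838*823 - 1031) = -(689674 - 1031) = -1*688643 = -688643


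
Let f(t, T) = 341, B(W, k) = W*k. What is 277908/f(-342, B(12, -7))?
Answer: 277908/341 ≈ 814.98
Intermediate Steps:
277908/f(-342, B(12, -7)) = 277908/341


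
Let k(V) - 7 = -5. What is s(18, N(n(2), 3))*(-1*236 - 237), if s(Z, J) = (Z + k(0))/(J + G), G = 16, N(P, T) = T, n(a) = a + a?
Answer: -9460/19 ≈ -497.89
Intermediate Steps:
k(V) = 2 (k(V) = 7 - 5 = 2)
n(a) = 2*a
s(Z, J) = (2 + Z)/(16 + J) (s(Z, J) = (Z + 2)/(J + 16) = (2 + Z)/(16 + J))
s(18, N(n(2), 3))*(-1*236 - 237) = ((2 + 18)/(16 + 3))*(-1*236 - 237) = (20/19)*(-236 - 237) = ((1/19)*20)*(-473) = (20/19)*(-473) = -9460/19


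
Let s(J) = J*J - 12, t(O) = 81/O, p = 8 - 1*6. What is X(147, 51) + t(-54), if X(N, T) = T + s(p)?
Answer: 83/2 ≈ 41.500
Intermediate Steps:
p = 2 (p = 8 - 6 = 2)
s(J) = -12 + J**2 (s(J) = J**2 - 12 = -12 + J**2)
X(N, T) = -8 + T (X(N, T) = T + (-12 + 2**2) = T + (-12 + 4) = T - 8 = -8 + T)
X(147, 51) + t(-54) = (-8 + 51) + 81/(-54) = 43 + 81*(-1/54) = 43 - 3/2 = 83/2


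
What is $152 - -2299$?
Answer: $2451$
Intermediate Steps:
$152 - -2299 = 152 + 2299 = 2451$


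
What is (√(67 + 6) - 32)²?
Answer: (32 - √73)² ≈ 550.18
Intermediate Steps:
(√(67 + 6) - 32)² = (√73 - 32)² = (-32 + √73)²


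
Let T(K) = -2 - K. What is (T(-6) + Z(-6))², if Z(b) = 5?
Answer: 81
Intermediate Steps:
(T(-6) + Z(-6))² = ((-2 - 1*(-6)) + 5)² = ((-2 + 6) + 5)² = (4 + 5)² = 9² = 81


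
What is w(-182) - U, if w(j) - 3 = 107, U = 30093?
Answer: -29983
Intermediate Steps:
w(j) = 110 (w(j) = 3 + 107 = 110)
w(-182) - U = 110 - 1*30093 = 110 - 30093 = -29983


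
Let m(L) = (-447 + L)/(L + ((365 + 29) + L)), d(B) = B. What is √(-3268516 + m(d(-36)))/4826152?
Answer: I*√13074070/9652304 ≈ 0.00037461*I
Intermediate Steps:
m(L) = (-447 + L)/(394 + 2*L) (m(L) = (-447 + L)/(L + (394 + L)) = (-447 + L)/(394 + 2*L))
√(-3268516 + m(d(-36)))/4826152 = √(-3268516 + (-447 - 36)/(2*(197 - 36)))/4826152 = √(-3268516 + (½)*(-483)/161)*(1/4826152) = √(-3268516 + (½)*(1/161)*(-483))*(1/4826152) = √(-3268516 - 3/2)*(1/4826152) = √(-6537035/2)*(1/4826152) = (I*√13074070/2)*(1/4826152) = I*√13074070/9652304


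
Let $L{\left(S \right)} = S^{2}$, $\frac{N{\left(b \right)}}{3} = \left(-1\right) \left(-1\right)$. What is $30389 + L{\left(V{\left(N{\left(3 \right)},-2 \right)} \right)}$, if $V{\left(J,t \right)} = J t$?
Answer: $30425$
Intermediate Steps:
$N{\left(b \right)} = 3$ ($N{\left(b \right)} = 3 \left(\left(-1\right) \left(-1\right)\right) = 3 \cdot 1 = 3$)
$30389 + L{\left(V{\left(N{\left(3 \right)},-2 \right)} \right)} = 30389 + \left(3 \left(-2\right)\right)^{2} = 30389 + \left(-6\right)^{2} = 30389 + 36 = 30425$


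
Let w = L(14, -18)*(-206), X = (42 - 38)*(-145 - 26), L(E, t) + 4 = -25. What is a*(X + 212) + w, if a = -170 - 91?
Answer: 129166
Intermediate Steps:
L(E, t) = -29 (L(E, t) = -4 - 25 = -29)
a = -261
X = -684 (X = 4*(-171) = -684)
w = 5974 (w = -29*(-206) = 5974)
a*(X + 212) + w = -261*(-684 + 212) + 5974 = -261*(-472) + 5974 = 123192 + 5974 = 129166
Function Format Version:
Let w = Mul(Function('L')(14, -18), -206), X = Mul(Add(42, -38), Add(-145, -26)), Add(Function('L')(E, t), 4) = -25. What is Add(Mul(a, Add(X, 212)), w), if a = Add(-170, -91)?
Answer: 129166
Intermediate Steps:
Function('L')(E, t) = -29 (Function('L')(E, t) = Add(-4, -25) = -29)
a = -261
X = -684 (X = Mul(4, -171) = -684)
w = 5974 (w = Mul(-29, -206) = 5974)
Add(Mul(a, Add(X, 212)), w) = Add(Mul(-261, Add(-684, 212)), 5974) = Add(Mul(-261, -472), 5974) = Add(123192, 5974) = 129166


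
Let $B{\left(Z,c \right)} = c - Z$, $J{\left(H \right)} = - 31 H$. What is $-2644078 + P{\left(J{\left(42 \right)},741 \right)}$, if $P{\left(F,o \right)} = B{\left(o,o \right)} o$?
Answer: $-2644078$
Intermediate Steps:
$P{\left(F,o \right)} = 0$ ($P{\left(F,o \right)} = \left(o - o\right) o = 0 o = 0$)
$-2644078 + P{\left(J{\left(42 \right)},741 \right)} = -2644078 + 0 = -2644078$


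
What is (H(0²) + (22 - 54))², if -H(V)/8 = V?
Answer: 1024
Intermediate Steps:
H(V) = -8*V
(H(0²) + (22 - 54))² = (-8*0² + (22 - 54))² = (-8*0 - 32)² = (0 - 32)² = (-32)² = 1024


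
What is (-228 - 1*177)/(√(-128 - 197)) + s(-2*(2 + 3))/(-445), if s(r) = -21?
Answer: 21/445 + 81*I*√13/13 ≈ 0.047191 + 22.465*I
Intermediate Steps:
(-228 - 1*177)/(√(-128 - 197)) + s(-2*(2 + 3))/(-445) = (-228 - 1*177)/(√(-128 - 197)) - 21/(-445) = (-228 - 177)/(√(-325)) - 21*(-1/445) = -405*(-I*√13/65) + 21/445 = -(-81)*I*√13/13 + 21/445 = 81*I*√13/13 + 21/445 = 21/445 + 81*I*√13/13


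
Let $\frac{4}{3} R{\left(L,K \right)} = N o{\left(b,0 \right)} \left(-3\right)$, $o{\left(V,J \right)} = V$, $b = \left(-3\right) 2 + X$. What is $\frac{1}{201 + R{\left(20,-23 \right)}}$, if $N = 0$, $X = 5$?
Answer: $\frac{1}{201} \approx 0.0049751$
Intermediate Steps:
$b = -1$ ($b = \left(-3\right) 2 + 5 = -6 + 5 = -1$)
$R{\left(L,K \right)} = 0$ ($R{\left(L,K \right)} = \frac{3 \cdot 0 \left(-1\right) \left(-3\right)}{4} = \frac{3 \cdot 0 \left(-3\right)}{4} = \frac{3}{4} \cdot 0 = 0$)
$\frac{1}{201 + R{\left(20,-23 \right)}} = \frac{1}{201 + 0} = \frac{1}{201}$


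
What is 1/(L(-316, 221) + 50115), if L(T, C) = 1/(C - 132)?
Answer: 89/4460236 ≈ 1.9954e-5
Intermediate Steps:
L(T, C) = 1/(-132 + C)
1/(L(-316, 221) + 50115) = 1/(1/(-132 + 221) + 50115) = 1/(1/89 + 50115) = 1/(4460236/89) = 89/4460236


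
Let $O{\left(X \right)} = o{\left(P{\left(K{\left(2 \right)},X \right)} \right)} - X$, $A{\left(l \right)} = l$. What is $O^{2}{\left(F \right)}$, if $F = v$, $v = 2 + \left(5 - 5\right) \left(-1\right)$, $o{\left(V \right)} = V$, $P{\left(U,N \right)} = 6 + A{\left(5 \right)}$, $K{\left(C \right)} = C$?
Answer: $81$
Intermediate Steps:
$P{\left(U,N \right)} = 11$ ($P{\left(U,N \right)} = 6 + 5 = 11$)
$v = 2$ ($v = 2 + \left(5 - 5\right) \left(-1\right) = 2 + 0 \left(-1\right) = 2 + 0 = 2$)
$F = 2$
$O{\left(X \right)} = 11 - X$
$O^{2}{\left(F \right)} = \left(11 - 2\right)^{2} = 9^{2} = 81$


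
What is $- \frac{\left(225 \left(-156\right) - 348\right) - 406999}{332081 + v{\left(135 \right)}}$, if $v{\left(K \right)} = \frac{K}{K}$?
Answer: $\frac{442447}{332082} \approx 1.3323$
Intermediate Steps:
$v{\left(K \right)} = 1$
$- \frac{\left(225 \left(-156\right) - 348\right) - 406999}{332081 + v{\left(135 \right)}} = - \frac{\left(225 \left(-156\right) - 348\right) - 406999}{332081 + 1} = - \frac{\left(-35100 - 348\right) - 406999}{332082} = - \frac{-35448 - 406999}{332082} = - \frac{-442447}{332082} = \left(-1\right) \left(- \frac{442447}{332082}\right) = \frac{442447}{332082}$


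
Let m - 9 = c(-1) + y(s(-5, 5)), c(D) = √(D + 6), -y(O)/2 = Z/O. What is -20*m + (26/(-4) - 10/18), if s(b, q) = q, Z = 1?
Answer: -3223/18 - 20*√5 ≈ -223.78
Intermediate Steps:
y(O) = -2/O
c(D) = √(6 + D)
m = 43/5 + √5 (m = 9 + (√(6 - 1) - 2/5) = 9 + (√5 - 2*⅕) = 9 + (√5 - ⅖) = 9 + (-⅖ + √5) = 43/5 + √5 ≈ 10.836)
-20*m + (26/(-4) - 10/18) = -20*(43/5 + √5) + (26/(-4) - 10/18) = (-172 - 20*√5) + (26*(-¼) - 10*1/18) = (-172 - 20*√5) + (-13/2 - 5/9) = (-172 - 20*√5) - 127/18 = -3223/18 - 20*√5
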